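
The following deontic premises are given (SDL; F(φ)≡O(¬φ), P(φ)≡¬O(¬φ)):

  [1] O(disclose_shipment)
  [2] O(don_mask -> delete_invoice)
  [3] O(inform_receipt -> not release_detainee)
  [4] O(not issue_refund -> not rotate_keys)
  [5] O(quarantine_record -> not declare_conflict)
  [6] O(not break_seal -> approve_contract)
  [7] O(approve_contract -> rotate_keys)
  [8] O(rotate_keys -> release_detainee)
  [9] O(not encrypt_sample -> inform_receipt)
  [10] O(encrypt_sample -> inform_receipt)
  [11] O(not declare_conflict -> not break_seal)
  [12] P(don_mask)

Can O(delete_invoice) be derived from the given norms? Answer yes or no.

Premise 2 is O(don_mask -> delete_invoice), but O(don_mask) is not derivable from the premises (the permission P(don_mask) asserts only not O(not don_mask), not O(don_mask)), so it does not yield O(delete_invoice).
No other premise forces O(delete_invoice). An ideal world satisfying every premise can still have delete_invoice false, so O(delete_invoice) is not derivable.

No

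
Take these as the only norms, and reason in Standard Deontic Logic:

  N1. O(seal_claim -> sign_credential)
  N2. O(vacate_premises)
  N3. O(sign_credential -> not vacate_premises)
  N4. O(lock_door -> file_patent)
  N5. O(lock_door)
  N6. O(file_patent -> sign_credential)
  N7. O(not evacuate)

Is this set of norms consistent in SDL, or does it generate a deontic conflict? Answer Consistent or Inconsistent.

From premise 5 we have O(lock_door).
From O(lock_door) and premise 4, O(lock_door -> file_patent), we obtain O(file_patent).
From O(file_patent) and premise 6, O(file_patent -> sign_credential), we obtain O(sign_credential).
From O(sign_credential) and premise 3, O(sign_credential -> not vacate_premises), we obtain O(not vacate_premises).
But premise 2 directly asserts O(vacate_premises).
We now have both O(not vacate_premises) and O(vacate_premises) — vacate_premises is simultaneously obligatory and forbidden, violating the D-axiom.

Inconsistent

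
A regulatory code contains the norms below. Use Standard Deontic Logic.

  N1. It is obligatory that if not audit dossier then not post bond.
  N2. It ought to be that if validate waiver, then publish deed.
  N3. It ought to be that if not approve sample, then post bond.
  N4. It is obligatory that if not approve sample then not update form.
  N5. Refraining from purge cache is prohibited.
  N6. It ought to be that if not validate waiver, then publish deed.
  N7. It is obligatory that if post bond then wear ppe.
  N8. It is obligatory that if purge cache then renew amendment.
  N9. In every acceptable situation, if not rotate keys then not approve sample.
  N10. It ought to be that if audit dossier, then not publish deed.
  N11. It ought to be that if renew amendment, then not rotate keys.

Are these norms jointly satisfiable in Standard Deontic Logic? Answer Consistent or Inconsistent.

Premises 2 and 6 are O(validate_waiver → publish_deed) and O(¬validate_waiver → publish_deed); every ideal world satisfies validate_waiver or ¬validate_waiver, so in either case publish_deed holds — hence O(publish_deed).
Premise 10 is O(audit_dossier → ¬publish_deed); contrapositively O(publish_deed → ¬audit_dossier). Since O(publish_deed) holds, K gives O(¬audit_dossier).
Premise 1 is O(¬audit_dossier → ¬post_bond); since O(¬audit_dossier), deontic closure gives O(¬post_bond).
Premise 3, O(¬approve_sample → post_bond), contraposes to O(¬post_bond → approve_sample); with O(¬post_bond) we get O(approve_sample).
The contrapositive of premise 9 (O(¬rotate_keys → ¬approve_sample)) is O(approve_sample → rotate_keys), and O(approve_sample) is already established, so O(rotate_keys).
Premise 11 is O(renew_amendment → ¬rotate_keys); contrapositively O(rotate_keys → ¬renew_amendment). Since O(rotate_keys) holds, K gives O(¬renew_amendment).
Premise 8, O(purge_cache → renew_amendment), contraposes to O(¬renew_amendment → ¬purge_cache); with O(¬renew_amendment) we get O(¬purge_cache).
However, F(¬purge_cache) at premise 5 amounts to O(purge_cache).
We now have both O(¬purge_cache) and O(purge_cache) — purge_cache is simultaneously obligatory and forbidden, violating the D-axiom.

Inconsistent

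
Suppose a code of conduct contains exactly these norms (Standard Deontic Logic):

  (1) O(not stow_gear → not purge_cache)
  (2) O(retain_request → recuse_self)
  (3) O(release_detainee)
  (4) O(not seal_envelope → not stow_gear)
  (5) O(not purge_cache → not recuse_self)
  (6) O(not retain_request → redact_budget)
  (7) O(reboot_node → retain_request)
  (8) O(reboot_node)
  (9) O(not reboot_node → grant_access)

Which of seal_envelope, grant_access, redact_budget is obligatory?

Premise 8 states O(reboot_node) outright.
Premise 7 is O(reboot_node → retain_request); since O(reboot_node), deontic closure gives O(retain_request).
From O(retain_request) and premise 2, O(retain_request → recuse_self), we obtain O(recuse_self).
Premise 5, O(not purge_cache → not recuse_self), contraposes to O(recuse_self → purge_cache); with O(recuse_self) we get O(purge_cache).
Premise 1 is O(not stow_gear → not purge_cache); contrapositively O(purge_cache → stow_gear). Since O(purge_cache) holds, K gives O(stow_gear).
Premise 4, O(not seal_envelope → not stow_gear), contraposes to O(stow_gear → seal_envelope); with O(stow_gear) we get O(seal_envelope).
So O(seal_envelope) holds — seal_envelope is obligatory. None of the other listed options is made obligatory by any chain of premises.

seal_envelope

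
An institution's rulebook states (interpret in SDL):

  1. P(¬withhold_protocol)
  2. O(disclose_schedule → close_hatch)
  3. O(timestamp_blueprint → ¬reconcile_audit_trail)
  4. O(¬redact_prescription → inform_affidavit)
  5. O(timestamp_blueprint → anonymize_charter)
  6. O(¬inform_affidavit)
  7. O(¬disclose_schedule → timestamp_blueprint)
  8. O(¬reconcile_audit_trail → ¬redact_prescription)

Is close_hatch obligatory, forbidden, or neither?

Premise 6 states O(¬inform_affidavit) outright.
Premise 4 is O(¬redact_prescription → inform_affidavit); contrapositively O(¬inform_affidavit → redact_prescription). Since O(¬inform_affidavit) holds, K gives O(redact_prescription).
The contrapositive of premise 8 (O(¬reconcile_audit_trail → ¬redact_prescription)) is O(redact_prescription → reconcile_audit_trail), and O(redact_prescription) is already established, so O(reconcile_audit_trail).
Premise 3, O(timestamp_blueprint → ¬reconcile_audit_trail), contraposes to O(reconcile_audit_trail → ¬timestamp_blueprint); with O(reconcile_audit_trail) we get O(¬timestamp_blueprint).
Premise 7, O(¬disclose_schedule → timestamp_blueprint), contraposes to O(¬timestamp_blueprint → disclose_schedule); with O(¬timestamp_blueprint) we get O(disclose_schedule).
Premise 2 is O(disclose_schedule → close_hatch); since O(disclose_schedule), deontic closure gives O(close_hatch).
Premises 1, 5 do not contribute to this derivation.
Hence close_hatch is obligatory.

Obligatory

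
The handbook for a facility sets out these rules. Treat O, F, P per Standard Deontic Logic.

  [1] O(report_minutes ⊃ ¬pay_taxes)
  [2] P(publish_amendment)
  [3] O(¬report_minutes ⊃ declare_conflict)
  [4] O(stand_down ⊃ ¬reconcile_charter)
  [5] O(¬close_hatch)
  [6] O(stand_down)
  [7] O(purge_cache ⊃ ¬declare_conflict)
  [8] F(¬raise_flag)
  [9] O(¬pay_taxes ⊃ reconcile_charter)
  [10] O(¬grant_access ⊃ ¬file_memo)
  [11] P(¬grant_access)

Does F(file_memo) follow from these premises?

No

Premise 10 is O(¬grant_access ⊃ ¬file_memo), but O(¬grant_access) is not derivable from the premises (the permission P(¬grant_access) asserts only ¬O(grant_access), not O(¬grant_access)), so it does not yield O(¬file_memo).
No other premise forces O(¬file_memo). An ideal world satisfying every premise can still have file_memo true, so F(file_memo) is not derivable.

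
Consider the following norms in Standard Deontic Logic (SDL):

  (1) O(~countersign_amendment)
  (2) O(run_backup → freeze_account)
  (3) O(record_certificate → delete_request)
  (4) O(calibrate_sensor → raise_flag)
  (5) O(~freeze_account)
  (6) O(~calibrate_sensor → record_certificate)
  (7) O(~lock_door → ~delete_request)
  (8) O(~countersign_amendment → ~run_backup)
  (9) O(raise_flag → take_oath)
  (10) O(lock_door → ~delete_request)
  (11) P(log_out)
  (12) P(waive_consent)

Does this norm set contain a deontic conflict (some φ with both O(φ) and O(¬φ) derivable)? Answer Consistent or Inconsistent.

Premise 2 is O(run_backup → freeze_account), but O(run_backup) is not derivable from the premises, so it does not yield O(freeze_account).
So O(freeze_account) is not derivable, and the apparent clash with O(~freeze_account) does not arise.
A world satisfying every obligation exists (e.g. calibrate_sensor=true, countersign_amendment=false, delete_request=false, freeze_account=false, lock_door=false, log_out=false, raise_flag=true, record_certificate=false, run_backup=false, take_oath=true, waive_consent=false); no atom is both obligatory and forbidden, so the set is consistent.

Consistent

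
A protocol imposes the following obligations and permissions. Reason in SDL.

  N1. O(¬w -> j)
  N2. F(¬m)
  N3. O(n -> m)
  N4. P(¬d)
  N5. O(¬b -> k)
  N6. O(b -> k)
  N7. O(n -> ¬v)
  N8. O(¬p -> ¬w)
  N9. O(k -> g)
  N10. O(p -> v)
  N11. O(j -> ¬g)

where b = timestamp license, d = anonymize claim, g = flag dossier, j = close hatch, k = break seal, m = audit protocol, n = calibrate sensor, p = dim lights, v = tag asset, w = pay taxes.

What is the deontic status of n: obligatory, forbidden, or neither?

Premises 5 and 6 are O(¬b -> k) and O(b -> k); every ideal world satisfies ¬b or b, so in either case k holds — hence O(k).
Applying K to premise 9 (O(k -> g)) and O(k) yields O(g).
Premise 11 is O(j -> ¬g); contrapositively O(g -> ¬j). Since O(g) holds, K gives O(¬j).
Premise 1, O(¬w -> j), contraposes to O(¬j -> w); with O(¬j) we get O(w).
Premise 8, O(¬p -> ¬w), contraposes to O(w -> p); with O(w) we get O(p).
Premise 10 is O(p -> v); since O(p), deontic closure gives O(v).
Premise 7, O(n -> ¬v), contraposes to O(v -> ¬n); with O(v) we get O(¬n).
Premises 2, 3, 4 do not contribute to this derivation.
Thus O(¬n), which is F(n): n is forbidden.

Forbidden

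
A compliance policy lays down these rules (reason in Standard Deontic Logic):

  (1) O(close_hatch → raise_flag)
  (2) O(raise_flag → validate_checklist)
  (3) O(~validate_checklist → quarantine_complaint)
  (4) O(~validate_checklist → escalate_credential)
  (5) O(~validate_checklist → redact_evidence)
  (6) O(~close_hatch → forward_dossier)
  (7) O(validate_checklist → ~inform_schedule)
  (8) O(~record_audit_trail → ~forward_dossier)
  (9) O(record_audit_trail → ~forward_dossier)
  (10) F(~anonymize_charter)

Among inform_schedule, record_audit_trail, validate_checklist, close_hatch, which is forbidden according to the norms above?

inform_schedule

By case analysis on record_audit_trail: premise 9 gives O(record_audit_trail → ~forward_dossier) and premise 8 gives O(~record_audit_trail → ~forward_dossier), so O(~forward_dossier) either way.
Premise 6 is O(~close_hatch → forward_dossier); contrapositively O(~forward_dossier → close_hatch). Since O(~forward_dossier) holds, K gives O(close_hatch).
From O(close_hatch) and premise 1, O(close_hatch → raise_flag), we obtain O(raise_flag).
Premise 2 is O(raise_flag → validate_checklist); since O(raise_flag), deontic closure gives O(validate_checklist).
Applying K to premise 7 (O(validate_checklist → ~inform_schedule)) and O(validate_checklist) yields O(~inform_schedule).
So O(~inform_schedule) holds, i.e. inform_schedule is forbidden. None of the other listed options is forbidden under the premises.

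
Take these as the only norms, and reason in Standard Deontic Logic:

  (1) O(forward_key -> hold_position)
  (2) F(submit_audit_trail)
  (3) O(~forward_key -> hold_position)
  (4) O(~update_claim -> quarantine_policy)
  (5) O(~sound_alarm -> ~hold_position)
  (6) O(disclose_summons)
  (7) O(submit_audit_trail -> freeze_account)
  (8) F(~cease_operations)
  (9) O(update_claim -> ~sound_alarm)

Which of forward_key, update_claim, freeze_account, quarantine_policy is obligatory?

By case analysis on ~forward_key: premise 3 gives O(~forward_key -> hold_position) and premise 1 gives O(forward_key -> hold_position), so O(hold_position) either way.
The contrapositive of premise 5 (O(~sound_alarm -> ~hold_position)) is O(hold_position -> sound_alarm), and O(hold_position) is already established, so O(sound_alarm).
The contrapositive of premise 9 (O(update_claim -> ~sound_alarm)) is O(sound_alarm -> ~update_claim), and O(sound_alarm) is already established, so O(~update_claim).
With premise 4, O(~update_claim -> quarantine_policy), the K-axiom yields O(quarantine_policy).
So O(quarantine_policy) holds — quarantine_policy is obligatory. None of the other listed options is made obligatory by any chain of premises.

quarantine_policy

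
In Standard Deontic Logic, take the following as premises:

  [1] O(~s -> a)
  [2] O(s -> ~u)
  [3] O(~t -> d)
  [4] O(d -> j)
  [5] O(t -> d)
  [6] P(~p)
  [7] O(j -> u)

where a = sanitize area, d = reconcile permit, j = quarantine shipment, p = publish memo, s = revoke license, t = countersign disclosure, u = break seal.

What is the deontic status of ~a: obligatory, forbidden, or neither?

Premises 5 and 3 are O(t -> d) and O(~t -> d); every ideal world satisfies t or ~t, so in either case d holds — hence O(d).
Applying K to premise 4 (O(d -> j)) and O(d) yields O(j).
Premise 7 is O(j -> u); since O(j), deontic closure gives O(u).
Premise 2, O(s -> ~u), contraposes to O(u -> ~s); with O(u) we get O(~s).
Premise 1 is O(~s -> a); since O(~s), deontic closure gives O(a).
Premise 6 does not contribute to this derivation.
Thus O(a), which is F(~a): ~a is forbidden.

Forbidden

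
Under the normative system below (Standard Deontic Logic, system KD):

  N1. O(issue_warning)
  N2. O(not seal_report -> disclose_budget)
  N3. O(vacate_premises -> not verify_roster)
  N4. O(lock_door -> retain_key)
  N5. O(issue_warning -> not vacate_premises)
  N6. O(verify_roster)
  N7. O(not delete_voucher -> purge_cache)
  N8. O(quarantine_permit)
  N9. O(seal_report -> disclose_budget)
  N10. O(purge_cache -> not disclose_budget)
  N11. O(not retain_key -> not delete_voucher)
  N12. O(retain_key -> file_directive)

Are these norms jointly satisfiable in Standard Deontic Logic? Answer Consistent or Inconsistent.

Premise 3 is O(vacate_premises -> not verify_roster), but O(vacate_premises) is not derivable from the premises, so it does not yield O(not verify_roster).
So O(not verify_roster) is not derivable, and the apparent clash with O(verify_roster) does not arise.
A world satisfying every obligation exists (e.g. delete_voucher=true, disclose_budget=true, file_directive=true, issue_warning=true, lock_door=false, purge_cache=false, quarantine_permit=true, retain_key=true, seal_report=false, vacate_premises=false, verify_roster=true); no atom is both obligatory and forbidden, so the set is consistent.

Consistent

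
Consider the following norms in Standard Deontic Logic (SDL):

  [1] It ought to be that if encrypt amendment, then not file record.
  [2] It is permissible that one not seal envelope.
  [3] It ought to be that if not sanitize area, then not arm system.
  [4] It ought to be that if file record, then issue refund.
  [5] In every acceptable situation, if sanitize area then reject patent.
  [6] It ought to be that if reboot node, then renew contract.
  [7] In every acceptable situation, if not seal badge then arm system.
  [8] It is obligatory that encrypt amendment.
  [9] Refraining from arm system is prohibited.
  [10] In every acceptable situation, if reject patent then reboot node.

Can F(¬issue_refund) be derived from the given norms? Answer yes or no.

No

Premise 4 is O(file_record → issue_refund), but O(file_record) is not derivable from the premises, so it does not yield O(issue_refund).
No other premise forces O(issue_refund). An ideal world satisfying every premise can still have ¬issue_refund true, so F(¬issue_refund) is not derivable.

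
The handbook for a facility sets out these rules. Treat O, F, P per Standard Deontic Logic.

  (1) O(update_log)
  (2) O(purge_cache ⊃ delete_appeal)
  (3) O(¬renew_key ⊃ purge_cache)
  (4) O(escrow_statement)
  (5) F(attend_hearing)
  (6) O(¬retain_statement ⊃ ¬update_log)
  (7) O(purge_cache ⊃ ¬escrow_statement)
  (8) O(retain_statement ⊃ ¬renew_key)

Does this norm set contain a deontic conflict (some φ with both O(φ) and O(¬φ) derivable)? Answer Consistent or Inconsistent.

Premise 4 states O(escrow_statement) outright.
Premise 7 is O(purge_cache ⊃ ¬escrow_statement); contrapositively O(escrow_statement ⊃ ¬purge_cache). Since O(escrow_statement) holds, K gives O(¬purge_cache).
The contrapositive of premise 3 (O(¬renew_key ⊃ purge_cache)) is O(¬purge_cache ⊃ renew_key), and O(¬purge_cache) is already established, so O(renew_key).
Premise 8, O(retain_statement ⊃ ¬renew_key), contraposes to O(renew_key ⊃ ¬retain_statement); with O(renew_key) we get O(¬retain_statement).
From O(¬retain_statement) and premise 6, O(¬retain_statement ⊃ ¬update_log), we obtain O(¬update_log).
But premise 1 directly asserts O(update_log).
We now have both O(¬update_log) and O(update_log) — update_log is simultaneously obligatory and forbidden, violating the D-axiom.

Inconsistent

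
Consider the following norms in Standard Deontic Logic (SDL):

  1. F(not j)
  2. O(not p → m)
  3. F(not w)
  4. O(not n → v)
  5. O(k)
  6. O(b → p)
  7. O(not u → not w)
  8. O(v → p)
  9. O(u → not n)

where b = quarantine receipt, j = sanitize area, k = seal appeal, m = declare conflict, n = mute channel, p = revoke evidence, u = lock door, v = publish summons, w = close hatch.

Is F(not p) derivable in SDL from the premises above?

Premise 3, F(not w), is equivalent to O(w).
Premise 7, O(not u → not w), contraposes to O(w → u); with O(w) we get O(u).
Applying K to premise 9 (O(u → not n)) and O(u) yields O(not n).
From O(not n) and premise 4, O(not n → v), we obtain O(v).
With premise 8, O(v → p), the K-axiom yields O(p).
Premises 1, 2, 5, 6 do not contribute to this derivation.
So O(p) holds, i.e. F(not p). The claim follows.

Yes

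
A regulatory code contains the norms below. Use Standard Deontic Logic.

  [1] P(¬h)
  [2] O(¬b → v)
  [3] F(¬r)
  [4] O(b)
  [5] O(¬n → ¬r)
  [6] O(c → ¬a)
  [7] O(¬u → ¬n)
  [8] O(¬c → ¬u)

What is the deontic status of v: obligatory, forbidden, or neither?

Premise 2 is O(¬b → v), but O(¬b) is not derivable from the premises, so it does not yield O(v).
No premise or chain of K-axiom applications forces O(v), and none forces O(¬v). So v is neither obligatory nor forbidden under these norms.

Neither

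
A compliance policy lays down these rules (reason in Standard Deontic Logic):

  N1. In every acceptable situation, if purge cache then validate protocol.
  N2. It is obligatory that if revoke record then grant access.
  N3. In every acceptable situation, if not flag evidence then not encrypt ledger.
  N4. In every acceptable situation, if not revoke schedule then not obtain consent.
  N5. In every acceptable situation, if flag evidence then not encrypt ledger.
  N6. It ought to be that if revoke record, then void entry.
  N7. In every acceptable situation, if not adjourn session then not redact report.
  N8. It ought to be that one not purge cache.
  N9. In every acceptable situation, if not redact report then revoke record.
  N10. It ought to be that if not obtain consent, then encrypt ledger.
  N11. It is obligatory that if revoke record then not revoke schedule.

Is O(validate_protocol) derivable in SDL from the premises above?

No

Premise 1 is O(purge_cache → validate_protocol), but O(purge_cache) is not derivable from the premises, so it does not yield O(validate_protocol).
No other premise forces O(validate_protocol). An ideal world satisfying every premise can still have validate_protocol false, so O(validate_protocol) is not derivable.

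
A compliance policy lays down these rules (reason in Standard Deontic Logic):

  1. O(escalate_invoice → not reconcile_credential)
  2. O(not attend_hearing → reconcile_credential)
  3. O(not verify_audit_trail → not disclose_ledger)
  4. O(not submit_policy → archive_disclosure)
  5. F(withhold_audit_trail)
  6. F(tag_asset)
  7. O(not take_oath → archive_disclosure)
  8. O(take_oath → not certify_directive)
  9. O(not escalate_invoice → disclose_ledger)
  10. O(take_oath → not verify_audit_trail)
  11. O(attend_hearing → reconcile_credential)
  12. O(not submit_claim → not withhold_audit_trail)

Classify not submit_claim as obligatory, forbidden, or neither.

Premise 12 is O(not submit_claim → not withhold_audit_trail); even if O(not withhold_audit_trail) held, inferring O(not submit_claim) would be affirming the consequent — invalid.
No premise or chain of K-axiom applications forces O(not submit_claim), and none forces O(submit_claim). So not submit_claim is neither obligatory nor forbidden under these norms.

Neither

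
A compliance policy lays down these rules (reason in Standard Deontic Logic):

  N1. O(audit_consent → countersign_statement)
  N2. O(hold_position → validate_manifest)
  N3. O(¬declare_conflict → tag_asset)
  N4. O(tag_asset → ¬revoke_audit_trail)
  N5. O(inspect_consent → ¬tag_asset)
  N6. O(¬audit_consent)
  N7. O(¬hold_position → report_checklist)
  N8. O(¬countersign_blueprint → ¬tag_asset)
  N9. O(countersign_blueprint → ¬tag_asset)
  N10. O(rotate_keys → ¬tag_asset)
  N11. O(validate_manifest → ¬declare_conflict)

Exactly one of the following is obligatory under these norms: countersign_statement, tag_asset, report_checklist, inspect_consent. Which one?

report_checklist

Premises 8 and 9 are O(¬countersign_blueprint → ¬tag_asset) and O(countersign_blueprint → ¬tag_asset); every ideal world satisfies ¬countersign_blueprint or countersign_blueprint, so in either case ¬tag_asset holds — hence O(¬tag_asset).
The contrapositive of premise 3 (O(¬declare_conflict → tag_asset)) is O(¬tag_asset → declare_conflict), and O(¬tag_asset) is already established, so O(declare_conflict).
Premise 11 is O(validate_manifest → ¬declare_conflict); contrapositively O(declare_conflict → ¬validate_manifest). Since O(declare_conflict) holds, K gives O(¬validate_manifest).
The contrapositive of premise 2 (O(hold_position → validate_manifest)) is O(¬validate_manifest → ¬hold_position), and O(¬validate_manifest) is already established, so O(¬hold_position).
With premise 7, O(¬hold_position → report_checklist), the K-axiom yields O(report_checklist).
So O(report_checklist) holds — report_checklist is obligatory. None of the other listed options is made obligatory by any chain of premises.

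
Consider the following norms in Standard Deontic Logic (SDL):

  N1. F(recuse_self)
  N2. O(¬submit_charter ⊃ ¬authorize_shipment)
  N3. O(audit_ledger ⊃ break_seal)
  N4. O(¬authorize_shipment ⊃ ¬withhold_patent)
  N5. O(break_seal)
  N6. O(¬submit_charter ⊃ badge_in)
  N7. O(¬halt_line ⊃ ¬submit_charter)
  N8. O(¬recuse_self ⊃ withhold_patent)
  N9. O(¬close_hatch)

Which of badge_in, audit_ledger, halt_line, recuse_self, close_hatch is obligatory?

F(recuse_self) at premise 1 means O(¬recuse_self).
From O(¬recuse_self) and premise 8, O(¬recuse_self ⊃ withhold_patent), we obtain O(withhold_patent).
Premise 4 is O(¬authorize_shipment ⊃ ¬withhold_patent); contrapositively O(withhold_patent ⊃ authorize_shipment). Since O(withhold_patent) holds, K gives O(authorize_shipment).
Premise 2 is O(¬submit_charter ⊃ ¬authorize_shipment); contrapositively O(authorize_shipment ⊃ submit_charter). Since O(authorize_shipment) holds, K gives O(submit_charter).
Premise 7 is O(¬halt_line ⊃ ¬submit_charter); contrapositively O(submit_charter ⊃ halt_line). Since O(submit_charter) holds, K gives O(halt_line).
So O(halt_line) holds — halt_line is obligatory. None of the other listed options is made obligatory by any chain of premises.

halt_line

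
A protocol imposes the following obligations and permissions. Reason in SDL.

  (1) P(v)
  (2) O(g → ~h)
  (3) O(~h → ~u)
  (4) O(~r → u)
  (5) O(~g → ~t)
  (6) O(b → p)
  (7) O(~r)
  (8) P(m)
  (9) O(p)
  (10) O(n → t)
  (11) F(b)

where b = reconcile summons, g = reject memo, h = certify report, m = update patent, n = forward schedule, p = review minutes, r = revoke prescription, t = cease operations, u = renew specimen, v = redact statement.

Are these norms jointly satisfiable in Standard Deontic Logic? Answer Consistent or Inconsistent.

Consistent

Premise 6 is O(b → p); even if O(p) held, inferring O(b) would be affirming the consequent — invalid.
So O(b) is not derivable, and the apparent clash with O(~b) does not arise.
A world satisfying every obligation exists (e.g. b=false, g=false, h=true, m=false, n=false, p=true, r=false, t=false, u=true, v=false); no atom is both obligatory and forbidden, so the set is consistent.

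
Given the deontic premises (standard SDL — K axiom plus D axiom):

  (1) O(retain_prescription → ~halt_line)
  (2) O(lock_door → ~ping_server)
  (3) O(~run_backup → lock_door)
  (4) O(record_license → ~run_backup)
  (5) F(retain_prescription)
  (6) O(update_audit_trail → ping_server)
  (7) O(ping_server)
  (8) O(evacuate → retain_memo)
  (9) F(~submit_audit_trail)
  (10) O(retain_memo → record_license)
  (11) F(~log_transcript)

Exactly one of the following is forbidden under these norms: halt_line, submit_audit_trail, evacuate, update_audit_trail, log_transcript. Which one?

Premise 7 gives O(ping_server).
Premise 2 is O(lock_door → ~ping_server); contrapositively O(ping_server → ~lock_door). Since O(ping_server) holds, K gives O(~lock_door).
Premise 3 is O(~run_backup → lock_door); contrapositively O(~lock_door → run_backup). Since O(~lock_door) holds, K gives O(run_backup).
The contrapositive of premise 4 (O(record_license → ~run_backup)) is O(run_backup → ~record_license), and O(run_backup) is already established, so O(~record_license).
Premise 10 is O(retain_memo → record_license); contrapositively O(~record_license → ~retain_memo). Since O(~record_license) holds, K gives O(~retain_memo).
Premise 8 is O(evacuate → retain_memo); contrapositively O(~retain_memo → ~evacuate). Since O(~retain_memo) holds, K gives O(~evacuate).
So O(~evacuate) holds, i.e. evacuate is forbidden. None of the other listed options is forbidden under the premises.

evacuate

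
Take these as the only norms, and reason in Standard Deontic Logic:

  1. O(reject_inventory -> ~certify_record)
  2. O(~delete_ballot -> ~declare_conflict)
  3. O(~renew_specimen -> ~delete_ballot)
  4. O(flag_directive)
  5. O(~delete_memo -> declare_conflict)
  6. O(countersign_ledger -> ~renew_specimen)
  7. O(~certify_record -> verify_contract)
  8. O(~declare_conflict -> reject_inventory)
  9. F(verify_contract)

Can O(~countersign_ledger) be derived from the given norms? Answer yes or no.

Premise 9 is F(verify_contract), i.e. O(~verify_contract).
Premise 7 is O(~certify_record -> verify_contract); contrapositively O(~verify_contract -> certify_record). Since O(~verify_contract) holds, K gives O(certify_record).
The contrapositive of premise 1 (O(reject_inventory -> ~certify_record)) is O(certify_record -> ~reject_inventory), and O(certify_record) is already established, so O(~reject_inventory).
The contrapositive of premise 8 (O(~declare_conflict -> reject_inventory)) is O(~reject_inventory -> declare_conflict), and O(~reject_inventory) is already established, so O(declare_conflict).
Premise 2, O(~delete_ballot -> ~declare_conflict), contraposes to O(declare_conflict -> delete_ballot); with O(declare_conflict) we get O(delete_ballot).
Premise 3, O(~renew_specimen -> ~delete_ballot), contraposes to O(delete_ballot -> renew_specimen); with O(delete_ballot) we get O(renew_specimen).
Premise 6 is O(countersign_ledger -> ~renew_specimen); contrapositively O(renew_specimen -> ~countersign_ledger). Since O(renew_specimen) holds, K gives O(~countersign_ledger).
Premises 4, 5 do not contribute to this derivation.
So O(~countersign_ledger) follows.

Yes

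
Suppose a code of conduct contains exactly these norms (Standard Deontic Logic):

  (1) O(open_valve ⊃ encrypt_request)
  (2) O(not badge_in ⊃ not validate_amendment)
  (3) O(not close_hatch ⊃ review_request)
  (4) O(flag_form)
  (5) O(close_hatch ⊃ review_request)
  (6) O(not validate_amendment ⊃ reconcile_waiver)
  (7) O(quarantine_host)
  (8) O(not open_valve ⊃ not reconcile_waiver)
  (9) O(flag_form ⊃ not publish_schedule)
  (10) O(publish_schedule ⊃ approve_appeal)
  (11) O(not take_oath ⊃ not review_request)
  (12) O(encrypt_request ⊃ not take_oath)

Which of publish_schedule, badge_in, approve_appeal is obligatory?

Premises 5 and 3 are O(close_hatch ⊃ review_request) and O(not close_hatch ⊃ review_request); every ideal world satisfies close_hatch or not close_hatch, so in either case review_request holds — hence O(review_request).
The contrapositive of premise 11 (O(not take_oath ⊃ not review_request)) is O(review_request ⊃ take_oath), and O(review_request) is already established, so O(take_oath).
Premise 12 is O(encrypt_request ⊃ not take_oath); contrapositively O(take_oath ⊃ not encrypt_request). Since O(take_oath) holds, K gives O(not encrypt_request).
Premise 1, O(open_valve ⊃ encrypt_request), contraposes to O(not encrypt_request ⊃ not open_valve); with O(not encrypt_request) we get O(not open_valve).
Applying K to premise 8 (O(not open_valve ⊃ not reconcile_waiver)) and O(not open_valve) yields O(not reconcile_waiver).
The contrapositive of premise 6 (O(not validate_amendment ⊃ reconcile_waiver)) is O(not reconcile_waiver ⊃ validate_amendment), and O(not reconcile_waiver) is already established, so O(validate_amendment).
The contrapositive of premise 2 (O(not badge_in ⊃ not validate_amendment)) is O(validate_amendment ⊃ badge_in), and O(validate_amendment) is already established, so O(badge_in).
So O(badge_in) holds — badge_in is obligatory. None of the other listed options is made obligatory by any chain of premises.

badge_in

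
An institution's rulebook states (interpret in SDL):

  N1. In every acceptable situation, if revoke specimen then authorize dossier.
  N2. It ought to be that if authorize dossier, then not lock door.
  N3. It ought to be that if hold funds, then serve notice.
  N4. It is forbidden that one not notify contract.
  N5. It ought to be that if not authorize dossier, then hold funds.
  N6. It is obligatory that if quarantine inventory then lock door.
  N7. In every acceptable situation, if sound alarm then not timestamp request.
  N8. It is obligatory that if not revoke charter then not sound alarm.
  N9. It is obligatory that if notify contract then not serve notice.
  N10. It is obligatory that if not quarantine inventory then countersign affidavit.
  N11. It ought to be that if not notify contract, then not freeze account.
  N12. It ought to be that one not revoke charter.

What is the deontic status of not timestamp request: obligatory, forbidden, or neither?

Neither

Premise 7 is O(sound_alarm → ¬timestamp_request), but O(sound_alarm) is not derivable from the premises, so it does not yield O(¬timestamp_request).
No premise or chain of K-axiom applications forces O(¬timestamp_request), and none forces O(timestamp_request). So ¬timestamp_request is neither obligatory nor forbidden under these norms.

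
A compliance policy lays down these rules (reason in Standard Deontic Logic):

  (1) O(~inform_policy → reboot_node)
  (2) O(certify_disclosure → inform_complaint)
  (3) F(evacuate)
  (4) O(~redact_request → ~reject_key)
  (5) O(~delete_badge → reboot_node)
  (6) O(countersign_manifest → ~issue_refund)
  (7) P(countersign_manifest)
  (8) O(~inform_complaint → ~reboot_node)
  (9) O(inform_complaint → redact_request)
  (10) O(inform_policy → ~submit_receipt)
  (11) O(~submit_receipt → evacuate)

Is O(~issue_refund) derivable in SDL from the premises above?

Premise 6 is O(countersign_manifest → ~issue_refund), but O(countersign_manifest) is not derivable from the premises (the permission P(countersign_manifest) asserts only ~O(~countersign_manifest), not O(countersign_manifest)), so it does not yield O(~issue_refund).
No other premise forces O(~issue_refund). An ideal world satisfying every premise can still have ~issue_refund false, so O(~issue_refund) is not derivable.

No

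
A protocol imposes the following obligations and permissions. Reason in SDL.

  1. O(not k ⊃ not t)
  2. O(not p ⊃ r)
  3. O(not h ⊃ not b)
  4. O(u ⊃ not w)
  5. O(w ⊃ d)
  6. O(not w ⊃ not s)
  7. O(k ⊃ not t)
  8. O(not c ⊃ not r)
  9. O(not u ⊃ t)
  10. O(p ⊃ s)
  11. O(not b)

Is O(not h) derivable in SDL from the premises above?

Premise 3 is O(not h ⊃ not b); even if O(not b) held, inferring O(not h) would be affirming the consequent — invalid.
No other premise forces O(not h). An ideal world satisfying every premise can still have not h false, so O(not h) is not derivable.

No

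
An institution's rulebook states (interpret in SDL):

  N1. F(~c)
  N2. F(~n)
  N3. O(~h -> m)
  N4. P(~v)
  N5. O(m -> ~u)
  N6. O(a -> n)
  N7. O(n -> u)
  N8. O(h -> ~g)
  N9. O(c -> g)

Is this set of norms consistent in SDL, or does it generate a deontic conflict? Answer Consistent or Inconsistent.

Premise 2, F(~n), is equivalent to O(n).
Premise 7 is O(n -> u); since O(n), deontic closure gives O(u).
Premise 5 is O(m -> ~u); contrapositively O(u -> ~m). Since O(u) holds, K gives O(~m).
The contrapositive of premise 3 (O(~h -> m)) is O(~m -> h), and O(~m) is already established, so O(h).
Premise 8 is O(h -> ~g); since O(h), deontic closure gives O(~g).
Premise 9, O(c -> g), contraposes to O(~g -> ~c); with O(~g) we get O(~c).
Yet premise 1 is F(~c), i.e. O(c).
We now have both O(~c) and O(c) — c is simultaneously obligatory and forbidden, violating the D-axiom.

Inconsistent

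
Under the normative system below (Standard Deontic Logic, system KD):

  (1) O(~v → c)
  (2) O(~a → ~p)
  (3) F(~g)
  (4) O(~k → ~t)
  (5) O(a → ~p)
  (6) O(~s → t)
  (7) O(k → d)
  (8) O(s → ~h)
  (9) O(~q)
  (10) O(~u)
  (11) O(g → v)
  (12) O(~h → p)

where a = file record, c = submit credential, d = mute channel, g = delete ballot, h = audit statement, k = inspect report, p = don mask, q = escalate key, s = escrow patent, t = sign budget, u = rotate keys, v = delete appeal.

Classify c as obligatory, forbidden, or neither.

Premise 1 is O(~v → c), but O(~v) is not derivable from the premises, so it does not yield O(c).
No premise or chain of K-axiom applications forces O(c), and none forces O(~c). So c is neither obligatory nor forbidden under these norms.

Neither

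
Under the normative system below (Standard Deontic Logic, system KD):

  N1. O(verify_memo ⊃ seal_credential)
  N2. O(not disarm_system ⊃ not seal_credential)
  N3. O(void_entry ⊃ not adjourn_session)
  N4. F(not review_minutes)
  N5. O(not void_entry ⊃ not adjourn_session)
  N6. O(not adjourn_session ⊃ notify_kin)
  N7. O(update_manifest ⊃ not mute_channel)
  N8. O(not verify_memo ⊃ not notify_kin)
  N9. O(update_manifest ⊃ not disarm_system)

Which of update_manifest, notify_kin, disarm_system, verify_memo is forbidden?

Premises 3 and 5 are O(void_entry ⊃ not adjourn_session) and O(not void_entry ⊃ not adjourn_session); every ideal world satisfies void_entry or not void_entry, so in either case not adjourn_session holds — hence O(not adjourn_session).
From O(not adjourn_session) and premise 6, O(not adjourn_session ⊃ notify_kin), we obtain O(notify_kin).
Premise 8 is O(not verify_memo ⊃ not notify_kin); contrapositively O(notify_kin ⊃ verify_memo). Since O(notify_kin) holds, K gives O(verify_memo).
Applying K to premise 1 (O(verify_memo ⊃ seal_credential)) and O(verify_memo) yields O(seal_credential).
The contrapositive of premise 2 (O(not disarm_system ⊃ not seal_credential)) is O(seal_credential ⊃ disarm_system), and O(seal_credential) is already established, so O(disarm_system).
The contrapositive of premise 9 (O(update_manifest ⊃ not disarm_system)) is O(disarm_system ⊃ not update_manifest), and O(disarm_system) is already established, so O(not update_manifest).
So O(not update_manifest) holds, i.e. update_manifest is forbidden. None of the other listed options is forbidden under the premises.

update_manifest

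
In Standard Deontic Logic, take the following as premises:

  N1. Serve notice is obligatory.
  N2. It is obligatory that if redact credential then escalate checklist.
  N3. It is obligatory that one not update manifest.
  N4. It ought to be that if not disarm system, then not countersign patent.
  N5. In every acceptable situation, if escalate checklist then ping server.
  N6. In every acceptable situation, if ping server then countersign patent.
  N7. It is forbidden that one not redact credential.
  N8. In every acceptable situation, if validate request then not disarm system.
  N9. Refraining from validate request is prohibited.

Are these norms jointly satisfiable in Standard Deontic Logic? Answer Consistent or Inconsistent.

Inconsistent

Premise 7, F(¬redact_credential), is equivalent to O(redact_credential).
Premise 2 is O(redact_credential → escalate_checklist); since O(redact_credential), deontic closure gives O(escalate_checklist).
With premise 5, O(escalate_checklist → ping_server), the K-axiom yields O(ping_server).
From O(ping_server) and premise 6, O(ping_server → countersign_patent), we obtain O(countersign_patent).
Premise 4, O(¬disarm_system → ¬countersign_patent), contraposes to O(countersign_patent → disarm_system); with O(countersign_patent) we get O(disarm_system).
Premise 8 is O(validate_request → ¬disarm_system); contrapositively O(disarm_system → ¬validate_request). Since O(disarm_system) holds, K gives O(¬validate_request).
But premise 9, F(¬validate_request), means O(validate_request).
We now have both O(¬validate_request) and O(validate_request) — validate_request is simultaneously obligatory and forbidden, violating the D-axiom.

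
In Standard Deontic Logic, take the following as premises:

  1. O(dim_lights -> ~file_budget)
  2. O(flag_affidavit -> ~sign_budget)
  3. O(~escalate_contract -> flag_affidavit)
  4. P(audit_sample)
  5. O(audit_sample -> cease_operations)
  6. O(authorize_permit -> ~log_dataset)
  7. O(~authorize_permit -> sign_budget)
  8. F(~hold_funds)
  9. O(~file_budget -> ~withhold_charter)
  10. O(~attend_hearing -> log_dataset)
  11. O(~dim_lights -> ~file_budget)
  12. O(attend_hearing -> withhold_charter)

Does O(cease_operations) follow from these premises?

No

Premise 5 is O(audit_sample -> cease_operations), but O(audit_sample) is not derivable from the premises (the permission P(audit_sample) asserts only ~O(~audit_sample), not O(audit_sample)), so it does not yield O(cease_operations).
No other premise forces O(cease_operations). An ideal world satisfying every premise can still have cease_operations false, so O(cease_operations) is not derivable.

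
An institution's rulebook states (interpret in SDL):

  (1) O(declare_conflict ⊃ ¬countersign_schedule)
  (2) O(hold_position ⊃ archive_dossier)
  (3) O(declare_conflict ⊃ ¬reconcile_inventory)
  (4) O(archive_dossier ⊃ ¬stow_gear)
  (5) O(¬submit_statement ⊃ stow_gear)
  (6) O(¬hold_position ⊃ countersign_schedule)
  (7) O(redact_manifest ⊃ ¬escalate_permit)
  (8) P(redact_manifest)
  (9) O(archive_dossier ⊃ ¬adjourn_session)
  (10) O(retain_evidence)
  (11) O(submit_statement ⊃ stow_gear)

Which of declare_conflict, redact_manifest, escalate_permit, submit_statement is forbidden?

Premises 5 and 11 are O(¬submit_statement ⊃ stow_gear) and O(submit_statement ⊃ stow_gear); every ideal world satisfies ¬submit_statement or submit_statement, so in either case stow_gear holds — hence O(stow_gear).
Premise 4, O(archive_dossier ⊃ ¬stow_gear), contraposes to O(stow_gear ⊃ ¬archive_dossier); with O(stow_gear) we get O(¬archive_dossier).
Premise 2 is O(hold_position ⊃ archive_dossier); contrapositively O(¬archive_dossier ⊃ ¬hold_position). Since O(¬archive_dossier) holds, K gives O(¬hold_position).
With premise 6, O(¬hold_position ⊃ countersign_schedule), the K-axiom yields O(countersign_schedule).
Premise 1, O(declare_conflict ⊃ ¬countersign_schedule), contraposes to O(countersign_schedule ⊃ ¬declare_conflict); with O(countersign_schedule) we get O(¬declare_conflict).
So O(¬declare_conflict) holds, i.e. declare_conflict is forbidden. None of the other listed options is forbidden under the premises.

declare_conflict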